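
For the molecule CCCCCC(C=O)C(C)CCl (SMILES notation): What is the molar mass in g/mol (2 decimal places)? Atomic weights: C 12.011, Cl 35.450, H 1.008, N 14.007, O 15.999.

First, the molecular formula is C10H19ClO (counting implicit H from valence).
  C: 10 × 12.011 = 120.110
  Cl: 1 × 35.450 = 35.450
  H: 19 × 1.008 = 19.152
  O: 1 × 15.999 = 15.999
Sum: 10×12.011 + 1×35.450 + 19×1.008 + 1×15.999 = 190.711 → 190.71 g/mol.

190.71 g/mol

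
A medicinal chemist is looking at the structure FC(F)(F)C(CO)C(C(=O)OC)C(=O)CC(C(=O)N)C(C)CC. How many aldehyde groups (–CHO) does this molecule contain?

Scan the SMILES for the aldehyde motif — none present.
Groups that are present: 1 amide, 1 ester, 1 hydroxyl, 1 ketone.

0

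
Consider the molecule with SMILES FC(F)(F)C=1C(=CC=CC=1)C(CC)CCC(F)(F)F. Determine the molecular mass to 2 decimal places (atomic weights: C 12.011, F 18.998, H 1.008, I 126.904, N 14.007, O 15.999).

First, the molecular formula is C13H14F6 (counting implicit H from valence).
  C: 13 × 12.011 = 156.143
  F: 6 × 18.998 = 113.988
  H: 14 × 1.008 = 14.112
Sum: 13×12.011 + 6×18.998 + 14×1.008 = 284.243 → 284.24 g/mol.

284.24 g/mol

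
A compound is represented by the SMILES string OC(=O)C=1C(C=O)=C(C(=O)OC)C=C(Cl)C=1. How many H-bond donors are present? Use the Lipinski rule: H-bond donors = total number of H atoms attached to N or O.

Donors: find every N or O and count the H atoms it carries.
  atom 1 (O): bond orders sum to 1 → 1 H
  atom 3 (O): bond orders sum to 2 → 0 H
  atom 7 (O): bond orders sum to 2 → 0 H
  atom 10 (O): bond orders sum to 2 → 0 H
  atom 11 (O): bond orders sum to 2 → 0 H
Lipinski HBD = 1.

1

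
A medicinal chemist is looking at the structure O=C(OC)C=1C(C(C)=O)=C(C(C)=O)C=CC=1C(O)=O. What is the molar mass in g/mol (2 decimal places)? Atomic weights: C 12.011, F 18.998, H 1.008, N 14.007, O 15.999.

264.23 g/mol

First, the molecular formula is C13H12O6 (counting implicit H from valence).
  C: 13 × 12.011 = 156.143
  H: 12 × 1.008 = 12.096
  O: 6 × 15.999 = 95.994
Sum: 13×12.011 + 12×1.008 + 6×15.999 = 264.233 → 264.23 g/mol.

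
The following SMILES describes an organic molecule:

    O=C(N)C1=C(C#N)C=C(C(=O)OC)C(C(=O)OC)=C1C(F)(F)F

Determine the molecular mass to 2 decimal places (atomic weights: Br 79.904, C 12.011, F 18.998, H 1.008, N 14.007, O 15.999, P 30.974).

First, the molecular formula is C13H9F3N2O5 (counting implicit H from valence).
  C: 13 × 12.011 = 156.143
  F: 3 × 18.998 = 56.994
  H: 9 × 1.008 = 9.072
  N: 2 × 14.007 = 28.014
  O: 5 × 15.999 = 79.995
Sum: 13×12.011 + 3×18.998 + 9×1.008 + 2×14.007 + 5×15.999 = 330.218 → 330.22 g/mol.

330.22 g/mol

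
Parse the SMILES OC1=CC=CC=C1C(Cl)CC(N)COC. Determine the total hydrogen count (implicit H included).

Walk through each heavy atom and fill implicit hydrogens from standard valence (C 4, N 3, O 2, S 2, halogen 1):
  atom 1: O, bond orders sum to 1 (valence 2) → 1 H
  atom 2: C, bond orders sum to 4 (valence 4) → 0 H
  atom 3: C, bond orders sum to 3 (valence 4) → 1 H
  atom 4: C, bond orders sum to 3 (valence 4) → 1 H
  atom 5: C, bond orders sum to 3 (valence 4) → 1 H
  atom 6: C, bond orders sum to 3 (valence 4) → 1 H
  atom 7: C, bond orders sum to 4 (valence 4) → 0 H
  atom 8: C, bond orders sum to 3 (valence 4) → 1 H
  atom 9: Cl (halogen, monovalent) → 0 H
  atom 10: C, bond orders sum to 2 (valence 4) → 2 H
  atom 11: C, bond orders sum to 3 (valence 4) → 1 H
  atom 12: N, bond orders sum to 1 (valence 3) → 2 H
  atom 13: C, bond orders sum to 2 (valence 4) → 2 H
  atom 14: O, bond orders sum to 2 (valence 2) → 0 H
  atom 15: C, bond orders sum to 1 (valence 4) → 3 H
Total hydrogens: 16.

16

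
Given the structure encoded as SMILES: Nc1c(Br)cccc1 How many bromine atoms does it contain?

1

Scan the SMILES for Br atoms (remember two-letter symbols like Cl and Br are single atoms).
Bromine count: 1.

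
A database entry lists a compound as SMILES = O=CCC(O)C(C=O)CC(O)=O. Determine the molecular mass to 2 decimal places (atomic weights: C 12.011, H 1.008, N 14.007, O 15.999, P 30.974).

First, the molecular formula is C7H10O5 (counting implicit H from valence).
  C: 7 × 12.011 = 84.077
  H: 10 × 1.008 = 10.080
  O: 5 × 15.999 = 79.995
Sum: 7×12.011 + 10×1.008 + 5×15.999 = 174.152 → 174.15 g/mol.

174.15 g/mol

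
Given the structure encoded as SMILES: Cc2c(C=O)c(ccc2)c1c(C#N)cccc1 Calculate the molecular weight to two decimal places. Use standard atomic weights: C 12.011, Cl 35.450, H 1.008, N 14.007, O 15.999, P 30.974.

First, the molecular formula is C15H11NO (counting implicit H from valence).
  C: 15 × 12.011 = 180.165
  H: 11 × 1.008 = 11.088
  N: 1 × 14.007 = 14.007
  O: 1 × 15.999 = 15.999
Sum: 15×12.011 + 11×1.008 + 1×14.007 + 1×15.999 = 221.259 → 221.26 g/mol.

221.26 g/mol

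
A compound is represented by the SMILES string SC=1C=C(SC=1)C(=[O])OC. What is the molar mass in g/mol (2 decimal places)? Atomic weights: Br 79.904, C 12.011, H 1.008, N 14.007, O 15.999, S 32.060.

174.23 g/mol

First, the molecular formula is C6H6O2S2 (counting implicit H from valence).
  C: 6 × 12.011 = 72.066
  H: 6 × 1.008 = 6.048
  O: 2 × 15.999 = 31.998
  S: 2 × 32.060 = 64.120
Sum: 6×12.011 + 6×1.008 + 2×15.999 + 2×32.060 = 174.232 → 174.23 g/mol.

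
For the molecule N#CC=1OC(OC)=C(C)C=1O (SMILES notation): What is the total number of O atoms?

3

Scan the SMILES for O atoms (remember two-letter symbols like Cl and Br are single atoms).
Oxygen count: 3.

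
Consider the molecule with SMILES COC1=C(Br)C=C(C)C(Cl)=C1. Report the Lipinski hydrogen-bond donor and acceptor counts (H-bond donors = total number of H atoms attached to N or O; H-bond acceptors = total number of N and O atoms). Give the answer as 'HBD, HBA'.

0, 1

Donors: find every N or O and count the H atoms it carries.
  atom 2 (O): bond orders sum to 2 → 0 H
Lipinski HBD = 0.
Acceptors: N atoms = 0, O atoms = 1 → HBA = 1.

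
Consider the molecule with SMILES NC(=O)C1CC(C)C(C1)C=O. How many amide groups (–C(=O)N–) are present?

The amide motif appears at heavy-atom position 2 in the SMILES.
Other groups present: 1 aldehyde.
Amide count: 1.

1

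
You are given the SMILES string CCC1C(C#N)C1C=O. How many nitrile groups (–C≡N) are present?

1

The nitrile motif appears at heavy-atom position 5 in the SMILES.
Other groups present: 1 aldehyde.
Nitrile count: 1.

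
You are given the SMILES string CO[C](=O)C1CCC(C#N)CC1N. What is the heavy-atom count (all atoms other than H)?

13

Every atom symbol written in the SMILES (organic subset) is one heavy atom; implicit H are not written.
Heavy atoms by element → C:9, N:2, O:2.
Total: 13.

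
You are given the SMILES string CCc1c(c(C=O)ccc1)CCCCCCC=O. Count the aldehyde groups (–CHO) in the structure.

2

The aldehyde motif appears at heavy-atom positions 6, 17 in the SMILES.
Aldehyde count: 2.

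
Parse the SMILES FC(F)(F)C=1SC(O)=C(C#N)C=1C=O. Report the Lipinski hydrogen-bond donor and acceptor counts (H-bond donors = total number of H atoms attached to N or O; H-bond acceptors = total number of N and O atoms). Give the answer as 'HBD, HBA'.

Donors: find every N or O and count the H atoms it carries.
  atom 8 (O): bond orders sum to 1 → 1 H
  atom 11 (N): bond orders sum to 3 → 0 H
  atom 14 (O): bond orders sum to 2 → 0 H
Lipinski HBD = 1.
Acceptors: N atoms = 1, O atoms = 2 → HBA = 3.

1, 3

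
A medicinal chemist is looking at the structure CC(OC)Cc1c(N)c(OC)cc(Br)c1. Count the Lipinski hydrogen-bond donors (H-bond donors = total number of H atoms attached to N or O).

2

Donors: find every N or O and count the H atoms it carries.
  atom 3 (O): bond orders sum to 2 → 0 H
  atom 8 (N): bond orders sum to 1 → 2 H
  atom 10 (O): bond orders sum to 2 → 0 H
Lipinski HBD = 2.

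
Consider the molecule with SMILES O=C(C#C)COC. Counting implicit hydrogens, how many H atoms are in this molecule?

6

Walk through each heavy atom and fill implicit hydrogens from standard valence (C 4, N 3, O 2, S 2, halogen 1):
  atom 1: O, bond orders sum to 2 (valence 2) → 0 H
  atom 2: C, bond orders sum to 4 (valence 4) → 0 H
  atom 3: C, bond orders sum to 4 (valence 4) → 0 H
  atom 4: C, bond orders sum to 3 (valence 4) → 1 H
  atom 5: C, bond orders sum to 2 (valence 4) → 2 H
  atom 6: O, bond orders sum to 2 (valence 2) → 0 H
  atom 7: C, bond orders sum to 1 (valence 4) → 3 H
Total hydrogens: 6.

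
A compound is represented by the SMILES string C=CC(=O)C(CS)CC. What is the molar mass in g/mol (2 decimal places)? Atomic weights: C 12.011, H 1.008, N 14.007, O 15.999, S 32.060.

First, the molecular formula is C7H12OS (counting implicit H from valence).
  C: 7 × 12.011 = 84.077
  H: 12 × 1.008 = 12.096
  O: 1 × 15.999 = 15.999
  S: 1 × 32.060 = 32.060
Sum: 7×12.011 + 12×1.008 + 1×15.999 + 1×32.060 = 144.232 → 144.23 g/mol.

144.23 g/mol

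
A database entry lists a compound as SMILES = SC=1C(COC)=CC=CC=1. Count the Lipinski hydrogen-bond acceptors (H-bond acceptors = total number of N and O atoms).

N atoms: 0; O atoms: 1.
Lipinski HBA = 0 + 1 = 1.

1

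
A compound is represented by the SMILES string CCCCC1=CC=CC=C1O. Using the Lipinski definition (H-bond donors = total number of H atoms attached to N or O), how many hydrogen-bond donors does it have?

Donors: find every N or O and count the H atoms it carries.
  atom 11 (O): bond orders sum to 1 → 1 H
Lipinski HBD = 1.

1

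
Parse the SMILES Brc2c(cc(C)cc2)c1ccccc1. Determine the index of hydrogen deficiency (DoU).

8

Molecular formula: C13H11Br.
DoU = (2C + 2 + N − H − X) / 2, where X is the halogen count and O/S are ignored.
    = (2·13 + 2 + 0 − 11 − 1) / 2 = 16 / 2 = 8.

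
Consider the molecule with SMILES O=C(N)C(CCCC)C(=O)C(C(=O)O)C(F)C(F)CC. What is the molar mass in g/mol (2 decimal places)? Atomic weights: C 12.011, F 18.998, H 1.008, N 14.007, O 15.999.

First, the molecular formula is C13H21F2NO4 (counting implicit H from valence).
  C: 13 × 12.011 = 156.143
  F: 2 × 18.998 = 37.996
  H: 21 × 1.008 = 21.168
  N: 1 × 14.007 = 14.007
  O: 4 × 15.999 = 63.996
Sum: 13×12.011 + 2×18.998 + 21×1.008 + 1×14.007 + 4×15.999 = 293.310 → 293.31 g/mol.

293.31 g/mol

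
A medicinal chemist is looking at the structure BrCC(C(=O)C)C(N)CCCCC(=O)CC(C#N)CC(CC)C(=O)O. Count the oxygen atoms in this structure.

Scan the SMILES for O atoms (remember two-letter symbols like Cl and Br are single atoms).
Oxygen count: 4.

4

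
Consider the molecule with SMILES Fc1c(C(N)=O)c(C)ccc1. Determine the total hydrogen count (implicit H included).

8

Walk through each heavy atom and fill implicit hydrogens from standard valence (C 4, N 3, O 2, S 2, halogen 1); for lowercase aromatic atoms, an aromatic c carries 1 H when it has two neighbours and 0 H with three, and aromatic n carries 0 H:
  atom 1: F (halogen, monovalent) → 0 H
  atom 2: aromatic c, 3 neighbours → 0 H
  atom 3: aromatic c, 3 neighbours → 0 H
  atom 4: C, bond orders sum to 4 (valence 4) → 0 H
  atom 5: N, bond orders sum to 1 (valence 3) → 2 H
  atom 6: O, bond orders sum to 2 (valence 2) → 0 H
  atom 7: aromatic c, 3 neighbours → 0 H
  atom 8: C, bond orders sum to 1 (valence 4) → 3 H
  atom 9: aromatic c, 2 neighbours → 1 H
  atom 10: aromatic c, 2 neighbours → 1 H
  atom 11: aromatic c, 2 neighbours → 1 H
Total hydrogens: 8.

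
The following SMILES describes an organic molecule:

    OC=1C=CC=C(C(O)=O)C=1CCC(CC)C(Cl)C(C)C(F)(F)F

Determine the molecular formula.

Walk through each heavy atom and fill implicit hydrogens from standard valence (C 4, N 3, O 2, S 2, halogen 1):
  atom 1: O, bond orders sum to 1 (valence 2) → 1 H
  atom 2: C, bond orders sum to 4 (valence 4) → 0 H
  atom 3: C, bond orders sum to 3 (valence 4) → 1 H
  atom 4: C, bond orders sum to 3 (valence 4) → 1 H
  atom 5: C, bond orders sum to 3 (valence 4) → 1 H
  atom 6: C, bond orders sum to 4 (valence 4) → 0 H
  atom 7: C, bond orders sum to 4 (valence 4) → 0 H
  atom 8: O, bond orders sum to 1 (valence 2) → 1 H
  atom 9: O, bond orders sum to 2 (valence 2) → 0 H
  atom 10: C, bond orders sum to 4 (valence 4) → 0 H
  atom 11: C, bond orders sum to 2 (valence 4) → 2 H
  atom 12: C, bond orders sum to 2 (valence 4) → 2 H
  atom 13: C, bond orders sum to 3 (valence 4) → 1 H
  atom 14: C, bond orders sum to 2 (valence 4) → 2 H
  atom 15: C, bond orders sum to 1 (valence 4) → 3 H
  atom 16: C, bond orders sum to 3 (valence 4) → 1 H
  atom 17: Cl (halogen, monovalent) → 0 H
  atom 18: C, bond orders sum to 3 (valence 4) → 1 H
  atom 19: C, bond orders sum to 1 (valence 4) → 3 H
  atom 20: C, bond orders sum to 4 (valence 4) → 0 H
  atom 21: F (halogen, monovalent) → 0 H
  atom 22: F (halogen, monovalent) → 0 H
  atom 23: F (halogen, monovalent) → 0 H
Totals → C:16, H:20, Cl:1, F:3, O:3.
In Hill order: C16H20ClF3O3.

C16H20ClF3O3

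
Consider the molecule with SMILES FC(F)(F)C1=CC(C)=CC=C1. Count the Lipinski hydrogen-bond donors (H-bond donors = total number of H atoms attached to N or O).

Donors: find every N or O and count the H atoms it carries.
  (no N or O atoms present)
Lipinski HBD = 0.

0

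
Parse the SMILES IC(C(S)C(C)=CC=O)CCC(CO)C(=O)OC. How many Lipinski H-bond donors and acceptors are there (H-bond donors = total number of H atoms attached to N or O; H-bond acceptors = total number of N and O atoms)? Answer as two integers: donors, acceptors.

1, 4

Donors: find every N or O and count the H atoms it carries.
  atom 9 (O): bond orders sum to 2 → 0 H
  atom 14 (O): bond orders sum to 1 → 1 H
  atom 16 (O): bond orders sum to 2 → 0 H
  atom 17 (O): bond orders sum to 2 → 0 H
Lipinski HBD = 1.
Acceptors: N atoms = 0, O atoms = 4 → HBA = 4.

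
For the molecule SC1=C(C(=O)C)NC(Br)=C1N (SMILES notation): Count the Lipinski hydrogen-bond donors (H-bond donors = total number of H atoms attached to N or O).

Donors: find every N or O and count the H atoms it carries.
  atom 5 (O): bond orders sum to 2 → 0 H
  atom 7 (N): bond orders sum to 2 → 1 H
  atom 11 (N): bond orders sum to 1 → 2 H
Lipinski HBD = 3.

3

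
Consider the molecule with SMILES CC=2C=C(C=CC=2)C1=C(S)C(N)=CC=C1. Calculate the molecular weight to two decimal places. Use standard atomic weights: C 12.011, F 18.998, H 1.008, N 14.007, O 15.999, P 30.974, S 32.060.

215.31 g/mol

First, the molecular formula is C13H13NS (counting implicit H from valence).
  C: 13 × 12.011 = 156.143
  H: 13 × 1.008 = 13.104
  N: 1 × 14.007 = 14.007
  S: 1 × 32.060 = 32.060
Sum: 13×12.011 + 13×1.008 + 1×14.007 + 1×32.060 = 215.314 → 215.31 g/mol.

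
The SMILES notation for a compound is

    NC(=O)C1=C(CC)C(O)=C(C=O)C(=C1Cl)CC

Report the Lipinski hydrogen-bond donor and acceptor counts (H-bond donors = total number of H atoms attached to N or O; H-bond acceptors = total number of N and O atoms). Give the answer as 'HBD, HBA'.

3, 4

Donors: find every N or O and count the H atoms it carries.
  atom 1 (N): bond orders sum to 1 → 2 H
  atom 3 (O): bond orders sum to 2 → 0 H
  atom 9 (O): bond orders sum to 1 → 1 H
  atom 12 (O): bond orders sum to 2 → 0 H
Lipinski HBD = 3.
Acceptors: N atoms = 1, O atoms = 3 → HBA = 4.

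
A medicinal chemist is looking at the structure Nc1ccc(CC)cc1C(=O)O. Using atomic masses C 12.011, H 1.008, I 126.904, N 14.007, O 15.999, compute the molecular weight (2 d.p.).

165.19 g/mol

First, the molecular formula is C9H11NO2 (counting implicit H from valence).
  C: 9 × 12.011 = 108.099
  H: 11 × 1.008 = 11.088
  N: 1 × 14.007 = 14.007
  O: 2 × 15.999 = 31.998
Sum: 9×12.011 + 11×1.008 + 1×14.007 + 2×15.999 = 165.192 → 165.19 g/mol.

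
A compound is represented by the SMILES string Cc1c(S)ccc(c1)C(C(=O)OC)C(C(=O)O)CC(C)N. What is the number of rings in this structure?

In SMILES, each pair of matching ring-closure digits denotes one ring-closing bond; the number of such bonds equals the number of independent rings.
Ring-closure bonds here: 1.

1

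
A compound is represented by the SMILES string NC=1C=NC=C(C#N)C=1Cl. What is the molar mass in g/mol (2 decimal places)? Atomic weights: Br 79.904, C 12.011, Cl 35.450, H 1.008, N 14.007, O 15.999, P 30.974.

153.57 g/mol

First, the molecular formula is C6H4ClN3 (counting implicit H from valence).
  C: 6 × 12.011 = 72.066
  Cl: 1 × 35.450 = 35.450
  H: 4 × 1.008 = 4.032
  N: 3 × 14.007 = 42.021
Sum: 6×12.011 + 1×35.450 + 4×1.008 + 3×14.007 = 153.569 → 153.57 g/mol.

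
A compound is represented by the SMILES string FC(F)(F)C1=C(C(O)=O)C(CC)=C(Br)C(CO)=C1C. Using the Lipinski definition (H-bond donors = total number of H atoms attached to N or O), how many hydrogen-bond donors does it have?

2

Donors: find every N or O and count the H atoms it carries.
  atom 8 (O): bond orders sum to 1 → 1 H
  atom 9 (O): bond orders sum to 2 → 0 H
  atom 17 (O): bond orders sum to 1 → 1 H
Lipinski HBD = 2.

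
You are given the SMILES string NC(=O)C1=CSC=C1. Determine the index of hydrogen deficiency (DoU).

4

Molecular formula: C5H5NOS.
DoU = (2C + 2 + N − H − X) / 2, where X is the halogen count and O/S are ignored.
    = (2·5 + 2 + 1 − 5 − 0) / 2 = 8 / 2 = 4.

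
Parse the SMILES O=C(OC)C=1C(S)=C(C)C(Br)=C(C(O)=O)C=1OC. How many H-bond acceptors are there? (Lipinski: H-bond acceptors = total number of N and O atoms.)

5

N atoms: 0; O atoms: 5.
Lipinski HBA = 0 + 5 = 5.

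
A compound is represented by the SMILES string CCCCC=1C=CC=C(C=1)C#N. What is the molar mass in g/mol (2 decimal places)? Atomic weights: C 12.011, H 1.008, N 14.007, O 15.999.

First, the molecular formula is C11H13N (counting implicit H from valence).
  C: 11 × 12.011 = 132.121
  H: 13 × 1.008 = 13.104
  N: 1 × 14.007 = 14.007
Sum: 11×12.011 + 13×1.008 + 1×14.007 = 159.232 → 159.23 g/mol.

159.23 g/mol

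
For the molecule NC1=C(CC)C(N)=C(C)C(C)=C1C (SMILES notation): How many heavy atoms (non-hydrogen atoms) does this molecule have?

13

Every atom symbol written in the SMILES (organic subset) is one heavy atom; implicit H are not written.
Heavy atoms by element → C:11, N:2.
Total: 13.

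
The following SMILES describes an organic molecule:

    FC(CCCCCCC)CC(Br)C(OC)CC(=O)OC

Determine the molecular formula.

Walk through each heavy atom and fill implicit hydrogens from standard valence (C 4, N 3, O 2, S 2, halogen 1):
  atom 1: F (halogen, monovalent) → 0 H
  atom 2: C, bond orders sum to 3 (valence 4) → 1 H
  atom 3: C, bond orders sum to 2 (valence 4) → 2 H
  atom 4: C, bond orders sum to 2 (valence 4) → 2 H
  atom 5: C, bond orders sum to 2 (valence 4) → 2 H
  atom 6: C, bond orders sum to 2 (valence 4) → 2 H
  atom 7: C, bond orders sum to 2 (valence 4) → 2 H
  atom 8: C, bond orders sum to 2 (valence 4) → 2 H
  atom 9: C, bond orders sum to 1 (valence 4) → 3 H
  atom 10: C, bond orders sum to 2 (valence 4) → 2 H
  atom 11: C, bond orders sum to 3 (valence 4) → 1 H
  atom 12: Br (halogen, monovalent) → 0 H
  atom 13: C, bond orders sum to 3 (valence 4) → 1 H
  atom 14: O, bond orders sum to 2 (valence 2) → 0 H
  atom 15: C, bond orders sum to 1 (valence 4) → 3 H
  atom 16: C, bond orders sum to 2 (valence 4) → 2 H
  atom 17: C, bond orders sum to 4 (valence 4) → 0 H
  atom 18: O, bond orders sum to 2 (valence 2) → 0 H
  atom 19: O, bond orders sum to 2 (valence 2) → 0 H
  atom 20: C, bond orders sum to 1 (valence 4) → 3 H
Totals → C:15, H:28, Br:1, F:1, O:3.
In Hill order: C15H28BrFO3.

C15H28BrFO3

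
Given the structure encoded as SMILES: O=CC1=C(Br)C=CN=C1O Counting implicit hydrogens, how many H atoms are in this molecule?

Walk through each heavy atom and fill implicit hydrogens from standard valence (C 4, N 3, O 2, S 2, halogen 1):
  atom 1: O, bond orders sum to 2 (valence 2) → 0 H
  atom 2: C, bond orders sum to 3 (valence 4) → 1 H
  atom 3: C, bond orders sum to 4 (valence 4) → 0 H
  atom 4: C, bond orders sum to 4 (valence 4) → 0 H
  atom 5: Br (halogen, monovalent) → 0 H
  atom 6: C, bond orders sum to 3 (valence 4) → 1 H
  atom 7: C, bond orders sum to 3 (valence 4) → 1 H
  atom 8: N, bond orders sum to 3 (valence 3) → 0 H
  atom 9: C, bond orders sum to 4 (valence 4) → 0 H
  atom 10: O, bond orders sum to 1 (valence 2) → 1 H
Total hydrogens: 4.

4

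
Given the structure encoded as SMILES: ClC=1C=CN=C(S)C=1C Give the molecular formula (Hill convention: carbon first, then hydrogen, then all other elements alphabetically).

Walk through each heavy atom and fill implicit hydrogens from standard valence (C 4, N 3, O 2, S 2, halogen 1):
  atom 1: Cl (halogen, monovalent) → 0 H
  atom 2: C, bond orders sum to 4 (valence 4) → 0 H
  atom 3: C, bond orders sum to 3 (valence 4) → 1 H
  atom 4: C, bond orders sum to 3 (valence 4) → 1 H
  atom 5: N, bond orders sum to 3 (valence 3) → 0 H
  atom 6: C, bond orders sum to 4 (valence 4) → 0 H
  atom 7: S, bond orders sum to 1 (valence 2) → 1 H
  atom 8: C, bond orders sum to 4 (valence 4) → 0 H
  atom 9: C, bond orders sum to 1 (valence 4) → 3 H
Totals → C:6, H:6, Cl:1, N:1, S:1.
In Hill order: C6H6ClNS.

C6H6ClNS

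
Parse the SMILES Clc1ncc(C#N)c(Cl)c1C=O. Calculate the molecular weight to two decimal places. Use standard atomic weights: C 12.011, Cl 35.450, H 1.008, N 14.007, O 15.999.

First, the molecular formula is C7H2Cl2N2O (counting implicit H from valence).
  C: 7 × 12.011 = 84.077
  Cl: 2 × 35.450 = 70.900
  H: 2 × 1.008 = 2.016
  N: 2 × 14.007 = 28.014
  O: 1 × 15.999 = 15.999
Sum: 7×12.011 + 2×35.450 + 2×1.008 + 2×14.007 + 1×15.999 = 201.006 → 201.01 g/mol.

201.01 g/mol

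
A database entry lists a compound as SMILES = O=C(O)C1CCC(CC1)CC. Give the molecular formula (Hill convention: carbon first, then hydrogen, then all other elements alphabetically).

C9H16O2

Walk through each heavy atom and fill implicit hydrogens from standard valence (C 4, N 3, O 2, S 2, halogen 1):
  atom 1: O, bond orders sum to 2 (valence 2) → 0 H
  atom 2: C, bond orders sum to 4 (valence 4) → 0 H
  atom 3: O, bond orders sum to 1 (valence 2) → 1 H
  atom 4: C, bond orders sum to 3 (valence 4) → 1 H
  atom 5: C, bond orders sum to 2 (valence 4) → 2 H
  atom 6: C, bond orders sum to 2 (valence 4) → 2 H
  atom 7: C, bond orders sum to 3 (valence 4) → 1 H
  atom 8: C, bond orders sum to 2 (valence 4) → 2 H
  atom 9: C, bond orders sum to 2 (valence 4) → 2 H
  atom 10: C, bond orders sum to 2 (valence 4) → 2 H
  atom 11: C, bond orders sum to 1 (valence 4) → 3 H
Totals → C:9, H:16, O:2.
In Hill order: C9H16O2.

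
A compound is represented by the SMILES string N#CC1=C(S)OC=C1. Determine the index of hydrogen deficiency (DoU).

Degree of unsaturation = (number of rings) + (number of π bonds).
Ring closures in the SMILES: 1.
π bonds: 2 double bonds (each 1 DoU), 1 triple bond (each 2 DoU) → 4 DoU from unsaturation.
Total DoU = 1 + 4 = 5.

5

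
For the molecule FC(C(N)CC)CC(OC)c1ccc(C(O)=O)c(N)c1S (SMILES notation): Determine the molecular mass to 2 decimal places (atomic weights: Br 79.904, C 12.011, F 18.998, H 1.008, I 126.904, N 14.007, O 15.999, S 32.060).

First, the molecular formula is C14H21FN2O3S (counting implicit H from valence).
  C: 14 × 12.011 = 168.154
  F: 1 × 18.998 = 18.998
  H: 21 × 1.008 = 21.168
  N: 2 × 14.007 = 28.014
  O: 3 × 15.999 = 47.997
  S: 1 × 32.060 = 32.060
Sum: 14×12.011 + 1×18.998 + 21×1.008 + 2×14.007 + 3×15.999 + 1×32.060 = 316.391 → 316.39 g/mol.

316.39 g/mol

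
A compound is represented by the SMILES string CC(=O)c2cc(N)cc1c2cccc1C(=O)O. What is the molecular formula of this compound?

C13H11NO3

Walk through each heavy atom and fill implicit hydrogens from standard valence (C 4, N 3, O 2, S 2, halogen 1); for lowercase aromatic atoms, an aromatic c carries 1 H when it has two neighbours and 0 H with three, and aromatic n carries 0 H:
  atom 1: C, bond orders sum to 1 (valence 4) → 3 H
  atom 2: C, bond orders sum to 4 (valence 4) → 0 H
  atom 3: O, bond orders sum to 2 (valence 2) → 0 H
  atom 4: aromatic c, 3 neighbours → 0 H
  atom 5: aromatic c, 2 neighbours → 1 H
  atom 6: aromatic c, 3 neighbours → 0 H
  atom 7: N, bond orders sum to 1 (valence 3) → 2 H
  atom 8: aromatic c, 2 neighbours → 1 H
  atom 9: aromatic c, 3 neighbours → 0 H
  atom 10: aromatic c, 3 neighbours → 0 H
  atom 11: aromatic c, 2 neighbours → 1 H
  atom 12: aromatic c, 2 neighbours → 1 H
  atom 13: aromatic c, 2 neighbours → 1 H
  atom 14: aromatic c, 3 neighbours → 0 H
  atom 15: C, bond orders sum to 4 (valence 4) → 0 H
  atom 16: O, bond orders sum to 2 (valence 2) → 0 H
  atom 17: O, bond orders sum to 1 (valence 2) → 1 H
Totals → C:13, H:11, N:1, O:3.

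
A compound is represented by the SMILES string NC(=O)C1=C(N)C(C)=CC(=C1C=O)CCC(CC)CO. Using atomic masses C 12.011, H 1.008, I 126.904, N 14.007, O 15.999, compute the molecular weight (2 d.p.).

278.35 g/mol

First, the molecular formula is C15H22N2O3 (counting implicit H from valence).
  C: 15 × 12.011 = 180.165
  H: 22 × 1.008 = 22.176
  N: 2 × 14.007 = 28.014
  O: 3 × 15.999 = 47.997
Sum: 15×12.011 + 22×1.008 + 2×14.007 + 3×15.999 = 278.352 → 278.35 g/mol.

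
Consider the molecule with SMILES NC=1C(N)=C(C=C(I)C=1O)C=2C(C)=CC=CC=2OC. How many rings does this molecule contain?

2

In SMILES, each pair of matching ring-closure digits denotes one ring-closing bond; the number of such bonds equals the number of independent rings.
Ring-closure bonds here: 2.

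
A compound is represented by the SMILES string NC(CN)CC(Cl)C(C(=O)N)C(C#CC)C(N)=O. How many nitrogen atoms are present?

4

Scan the SMILES for N atoms (remember two-letter symbols like Cl and Br are single atoms).
Nitrogen count: 4.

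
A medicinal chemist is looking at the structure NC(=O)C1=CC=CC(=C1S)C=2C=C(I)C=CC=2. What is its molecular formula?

C13H10INOS

Walk through each heavy atom and fill implicit hydrogens from standard valence (C 4, N 3, O 2, S 2, halogen 1):
  atom 1: N, bond orders sum to 1 (valence 3) → 2 H
  atom 2: C, bond orders sum to 4 (valence 4) → 0 H
  atom 3: O, bond orders sum to 2 (valence 2) → 0 H
  atom 4: C, bond orders sum to 4 (valence 4) → 0 H
  atom 5: C, bond orders sum to 3 (valence 4) → 1 H
  atom 6: C, bond orders sum to 3 (valence 4) → 1 H
  atom 7: C, bond orders sum to 3 (valence 4) → 1 H
  atom 8: C, bond orders sum to 4 (valence 4) → 0 H
  atom 9: C, bond orders sum to 4 (valence 4) → 0 H
  atom 10: S, bond orders sum to 1 (valence 2) → 1 H
  atom 11: C, bond orders sum to 4 (valence 4) → 0 H
  atom 12: C, bond orders sum to 3 (valence 4) → 1 H
  atom 13: C, bond orders sum to 4 (valence 4) → 0 H
  atom 14: I (halogen, monovalent) → 0 H
  atom 15: C, bond orders sum to 3 (valence 4) → 1 H
  atom 16: C, bond orders sum to 3 (valence 4) → 1 H
  atom 17: C, bond orders sum to 3 (valence 4) → 1 H
Totals → C:13, H:10, I:1, N:1, O:1, S:1.
In Hill order: C13H10INOS.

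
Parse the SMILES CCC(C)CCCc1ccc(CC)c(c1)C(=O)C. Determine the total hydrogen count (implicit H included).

Walk through each heavy atom and fill implicit hydrogens from standard valence (C 4, N 3, O 2, S 2, halogen 1); for lowercase aromatic atoms, an aromatic c carries 1 H when it has two neighbours and 0 H with three, and aromatic n carries 0 H:
  atom 1: C, bond orders sum to 1 (valence 4) → 3 H
  atom 2: C, bond orders sum to 2 (valence 4) → 2 H
  atom 3: C, bond orders sum to 3 (valence 4) → 1 H
  atom 4: C, bond orders sum to 1 (valence 4) → 3 H
  atom 5: C, bond orders sum to 2 (valence 4) → 2 H
  atom 6: C, bond orders sum to 2 (valence 4) → 2 H
  atom 7: C, bond orders sum to 2 (valence 4) → 2 H
  atom 8: aromatic c, 3 neighbours → 0 H
  atom 9: aromatic c, 2 neighbours → 1 H
  atom 10: aromatic c, 2 neighbours → 1 H
  atom 11: aromatic c, 3 neighbours → 0 H
  atom 12: C, bond orders sum to 2 (valence 4) → 2 H
  atom 13: C, bond orders sum to 1 (valence 4) → 3 H
  atom 14: aromatic c, 3 neighbours → 0 H
  atom 15: aromatic c, 2 neighbours → 1 H
  atom 16: C, bond orders sum to 4 (valence 4) → 0 H
  atom 17: O, bond orders sum to 2 (valence 2) → 0 H
  atom 18: C, bond orders sum to 1 (valence 4) → 3 H
Total hydrogens: 26.

26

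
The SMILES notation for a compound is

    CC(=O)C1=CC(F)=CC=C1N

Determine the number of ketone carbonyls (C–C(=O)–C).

1

The ketone motif appears at heavy-atom position 2 in the SMILES.
Other groups present: 1 primary amine.
Ketone count: 1.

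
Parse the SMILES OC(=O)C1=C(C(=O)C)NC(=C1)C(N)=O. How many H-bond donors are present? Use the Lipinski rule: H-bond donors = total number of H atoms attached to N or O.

4

Donors: find every N or O and count the H atoms it carries.
  atom 1 (O): bond orders sum to 1 → 1 H
  atom 3 (O): bond orders sum to 2 → 0 H
  atom 7 (O): bond orders sum to 2 → 0 H
  atom 9 (N): bond orders sum to 2 → 1 H
  atom 13 (N): bond orders sum to 1 → 2 H
  atom 14 (O): bond orders sum to 2 → 0 H
Lipinski HBD = 4.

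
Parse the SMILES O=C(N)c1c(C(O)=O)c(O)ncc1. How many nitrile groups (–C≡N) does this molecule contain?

0

Scan the SMILES for the nitrile motif — none present.
Groups that are present: 1 amide, 1 carboxylic acid, 1 hydroxyl.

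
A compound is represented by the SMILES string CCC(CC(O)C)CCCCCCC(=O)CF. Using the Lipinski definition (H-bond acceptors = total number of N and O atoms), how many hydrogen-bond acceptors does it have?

2

N atoms: 0; O atoms: 2.
Lipinski HBA = 0 + 2 = 2.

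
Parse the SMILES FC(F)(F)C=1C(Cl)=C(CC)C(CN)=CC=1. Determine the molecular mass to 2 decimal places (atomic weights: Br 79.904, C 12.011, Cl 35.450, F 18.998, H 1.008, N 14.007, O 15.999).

237.65 g/mol

First, the molecular formula is C10H11ClF3N (counting implicit H from valence).
  C: 10 × 12.011 = 120.110
  Cl: 1 × 35.450 = 35.450
  F: 3 × 18.998 = 56.994
  H: 11 × 1.008 = 11.088
  N: 1 × 14.007 = 14.007
Sum: 10×12.011 + 1×35.450 + 3×18.998 + 11×1.008 + 1×14.007 = 237.649 → 237.65 g/mol.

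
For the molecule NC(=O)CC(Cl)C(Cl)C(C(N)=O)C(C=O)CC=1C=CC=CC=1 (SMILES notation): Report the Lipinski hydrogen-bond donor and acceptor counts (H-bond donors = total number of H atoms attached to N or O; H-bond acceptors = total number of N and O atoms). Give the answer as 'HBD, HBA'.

Donors: find every N or O and count the H atoms it carries.
  atom 1 (N): bond orders sum to 1 → 2 H
  atom 3 (O): bond orders sum to 2 → 0 H
  atom 11 (N): bond orders sum to 1 → 2 H
  atom 12 (O): bond orders sum to 2 → 0 H
  atom 15 (O): bond orders sum to 2 → 0 H
Lipinski HBD = 4.
Acceptors: N atoms = 2, O atoms = 3 → HBA = 5.

4, 5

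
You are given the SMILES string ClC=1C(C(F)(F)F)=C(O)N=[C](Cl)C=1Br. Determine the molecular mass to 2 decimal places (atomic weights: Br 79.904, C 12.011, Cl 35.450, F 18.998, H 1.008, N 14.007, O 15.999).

First, the molecular formula is C6HBrCl2F3NO (counting implicit H from valence).
  Br: 1 × 79.904 = 79.904
  C: 6 × 12.011 = 72.066
  Cl: 2 × 35.450 = 70.900
  F: 3 × 18.998 = 56.994
  H: 1 × 1.008 = 1.008
  N: 1 × 14.007 = 14.007
  O: 1 × 15.999 = 15.999
Sum: 1×79.904 + 6×12.011 + 2×35.450 + 3×18.998 + 1×1.008 + 1×14.007 + 1×15.999 = 310.878 → 310.88 g/mol.

310.88 g/mol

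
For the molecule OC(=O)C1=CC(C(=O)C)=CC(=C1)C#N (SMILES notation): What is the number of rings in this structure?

1

In SMILES, each pair of matching ring-closure digits denotes one ring-closing bond; the number of such bonds equals the number of independent rings.
Ring-closure bonds here: 1.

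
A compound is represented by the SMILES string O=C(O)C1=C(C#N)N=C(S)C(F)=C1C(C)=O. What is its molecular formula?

C9H5FN2O3S

Walk through each heavy atom and fill implicit hydrogens from standard valence (C 4, N 3, O 2, S 2, halogen 1):
  atom 1: O, bond orders sum to 2 (valence 2) → 0 H
  atom 2: C, bond orders sum to 4 (valence 4) → 0 H
  atom 3: O, bond orders sum to 1 (valence 2) → 1 H
  atom 4: C, bond orders sum to 4 (valence 4) → 0 H
  atom 5: C, bond orders sum to 4 (valence 4) → 0 H
  atom 6: C, bond orders sum to 4 (valence 4) → 0 H
  atom 7: N, bond orders sum to 3 (valence 3) → 0 H
  atom 8: N, bond orders sum to 3 (valence 3) → 0 H
  atom 9: C, bond orders sum to 4 (valence 4) → 0 H
  atom 10: S, bond orders sum to 1 (valence 2) → 1 H
  atom 11: C, bond orders sum to 4 (valence 4) → 0 H
  atom 12: F (halogen, monovalent) → 0 H
  atom 13: C, bond orders sum to 4 (valence 4) → 0 H
  atom 14: C, bond orders sum to 4 (valence 4) → 0 H
  atom 15: C, bond orders sum to 1 (valence 4) → 3 H
  atom 16: O, bond orders sum to 2 (valence 2) → 0 H
Totals → C:9, H:5, F:1, N:2, O:3, S:1.
In Hill order: C9H5FN2O3S.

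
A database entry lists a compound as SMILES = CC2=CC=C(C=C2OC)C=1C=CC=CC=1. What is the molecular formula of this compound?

Walk through each heavy atom and fill implicit hydrogens from standard valence (C 4, N 3, O 2, S 2, halogen 1):
  atom 1: C, bond orders sum to 1 (valence 4) → 3 H
  atom 2: C, bond orders sum to 4 (valence 4) → 0 H
  atom 3: C, bond orders sum to 3 (valence 4) → 1 H
  atom 4: C, bond orders sum to 3 (valence 4) → 1 H
  atom 5: C, bond orders sum to 4 (valence 4) → 0 H
  atom 6: C, bond orders sum to 3 (valence 4) → 1 H
  atom 7: C, bond orders sum to 4 (valence 4) → 0 H
  atom 8: O, bond orders sum to 2 (valence 2) → 0 H
  atom 9: C, bond orders sum to 1 (valence 4) → 3 H
  atom 10: C, bond orders sum to 4 (valence 4) → 0 H
  atom 11: C, bond orders sum to 3 (valence 4) → 1 H
  atom 12: C, bond orders sum to 3 (valence 4) → 1 H
  atom 13: C, bond orders sum to 3 (valence 4) → 1 H
  atom 14: C, bond orders sum to 3 (valence 4) → 1 H
  atom 15: C, bond orders sum to 3 (valence 4) → 1 H
Totals → C:14, H:14, O:1.

C14H14O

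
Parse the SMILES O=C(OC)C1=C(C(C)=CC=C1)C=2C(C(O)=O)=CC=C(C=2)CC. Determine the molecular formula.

C18H18O4

Walk through each heavy atom and fill implicit hydrogens from standard valence (C 4, N 3, O 2, S 2, halogen 1):
  atom 1: O, bond orders sum to 2 (valence 2) → 0 H
  atom 2: C, bond orders sum to 4 (valence 4) → 0 H
  atom 3: O, bond orders sum to 2 (valence 2) → 0 H
  atom 4: C, bond orders sum to 1 (valence 4) → 3 H
  atom 5: C, bond orders sum to 4 (valence 4) → 0 H
  atom 6: C, bond orders sum to 4 (valence 4) → 0 H
  atom 7: C, bond orders sum to 4 (valence 4) → 0 H
  atom 8: C, bond orders sum to 1 (valence 4) → 3 H
  atom 9: C, bond orders sum to 3 (valence 4) → 1 H
  atom 10: C, bond orders sum to 3 (valence 4) → 1 H
  atom 11: C, bond orders sum to 3 (valence 4) → 1 H
  atom 12: C, bond orders sum to 4 (valence 4) → 0 H
  atom 13: C, bond orders sum to 4 (valence 4) → 0 H
  atom 14: C, bond orders sum to 4 (valence 4) → 0 H
  atom 15: O, bond orders sum to 1 (valence 2) → 1 H
  atom 16: O, bond orders sum to 2 (valence 2) → 0 H
  atom 17: C, bond orders sum to 3 (valence 4) → 1 H
  atom 18: C, bond orders sum to 3 (valence 4) → 1 H
  atom 19: C, bond orders sum to 4 (valence 4) → 0 H
  atom 20: C, bond orders sum to 3 (valence 4) → 1 H
  atom 21: C, bond orders sum to 2 (valence 4) → 2 H
  atom 22: C, bond orders sum to 1 (valence 4) → 3 H
Totals → C:18, H:18, O:4.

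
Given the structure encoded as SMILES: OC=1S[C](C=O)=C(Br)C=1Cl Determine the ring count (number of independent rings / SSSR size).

In SMILES, each pair of matching ring-closure digits denotes one ring-closing bond; the number of such bonds equals the number of independent rings.
Ring-closure bonds here: 1.

1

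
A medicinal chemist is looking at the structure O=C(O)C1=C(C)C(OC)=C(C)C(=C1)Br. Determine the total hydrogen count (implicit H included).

Walk through each heavy atom and fill implicit hydrogens from standard valence (C 4, N 3, O 2, S 2, halogen 1):
  atom 1: O, bond orders sum to 2 (valence 2) → 0 H
  atom 2: C, bond orders sum to 4 (valence 4) → 0 H
  atom 3: O, bond orders sum to 1 (valence 2) → 1 H
  atom 4: C, bond orders sum to 4 (valence 4) → 0 H
  atom 5: C, bond orders sum to 4 (valence 4) → 0 H
  atom 6: C, bond orders sum to 1 (valence 4) → 3 H
  atom 7: C, bond orders sum to 4 (valence 4) → 0 H
  atom 8: O, bond orders sum to 2 (valence 2) → 0 H
  atom 9: C, bond orders sum to 1 (valence 4) → 3 H
  atom 10: C, bond orders sum to 4 (valence 4) → 0 H
  atom 11: C, bond orders sum to 1 (valence 4) → 3 H
  atom 12: C, bond orders sum to 4 (valence 4) → 0 H
  atom 13: C, bond orders sum to 3 (valence 4) → 1 H
  atom 14: Br (halogen, monovalent) → 0 H
Total hydrogens: 11.

11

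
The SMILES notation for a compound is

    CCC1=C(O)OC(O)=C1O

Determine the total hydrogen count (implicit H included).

Walk through each heavy atom and fill implicit hydrogens from standard valence (C 4, N 3, O 2, S 2, halogen 1):
  atom 1: C, bond orders sum to 1 (valence 4) → 3 H
  atom 2: C, bond orders sum to 2 (valence 4) → 2 H
  atom 3: C, bond orders sum to 4 (valence 4) → 0 H
  atom 4: C, bond orders sum to 4 (valence 4) → 0 H
  atom 5: O, bond orders sum to 1 (valence 2) → 1 H
  atom 6: O, bond orders sum to 2 (valence 2) → 0 H
  atom 7: C, bond orders sum to 4 (valence 4) → 0 H
  atom 8: O, bond orders sum to 1 (valence 2) → 1 H
  atom 9: C, bond orders sum to 4 (valence 4) → 0 H
  atom 10: O, bond orders sum to 1 (valence 2) → 1 H
Total hydrogens: 8.

8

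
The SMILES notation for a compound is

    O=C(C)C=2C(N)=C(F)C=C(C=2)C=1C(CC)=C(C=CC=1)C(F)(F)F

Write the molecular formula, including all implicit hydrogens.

Walk through each heavy atom and fill implicit hydrogens from standard valence (C 4, N 3, O 2, S 2, halogen 1):
  atom 1: O, bond orders sum to 2 (valence 2) → 0 H
  atom 2: C, bond orders sum to 4 (valence 4) → 0 H
  atom 3: C, bond orders sum to 1 (valence 4) → 3 H
  atom 4: C, bond orders sum to 4 (valence 4) → 0 H
  atom 5: C, bond orders sum to 4 (valence 4) → 0 H
  atom 6: N, bond orders sum to 1 (valence 3) → 2 H
  atom 7: C, bond orders sum to 4 (valence 4) → 0 H
  atom 8: F (halogen, monovalent) → 0 H
  atom 9: C, bond orders sum to 3 (valence 4) → 1 H
  atom 10: C, bond orders sum to 4 (valence 4) → 0 H
  atom 11: C, bond orders sum to 3 (valence 4) → 1 H
  atom 12: C, bond orders sum to 4 (valence 4) → 0 H
  atom 13: C, bond orders sum to 4 (valence 4) → 0 H
  atom 14: C, bond orders sum to 2 (valence 4) → 2 H
  atom 15: C, bond orders sum to 1 (valence 4) → 3 H
  atom 16: C, bond orders sum to 4 (valence 4) → 0 H
  atom 17: C, bond orders sum to 3 (valence 4) → 1 H
  atom 18: C, bond orders sum to 3 (valence 4) → 1 H
  atom 19: C, bond orders sum to 3 (valence 4) → 1 H
  atom 20: C, bond orders sum to 4 (valence 4) → 0 H
  atom 21: F (halogen, monovalent) → 0 H
  atom 22: F (halogen, monovalent) → 0 H
  atom 23: F (halogen, monovalent) → 0 H
Totals → C:17, H:15, F:4, N:1, O:1.
In Hill order: C17H15F4NO.

C17H15F4NO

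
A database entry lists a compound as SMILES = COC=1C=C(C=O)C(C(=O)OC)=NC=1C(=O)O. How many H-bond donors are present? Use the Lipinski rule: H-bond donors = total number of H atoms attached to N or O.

Donors: find every N or O and count the H atoms it carries.
  atom 2 (O): bond orders sum to 2 → 0 H
  atom 7 (O): bond orders sum to 2 → 0 H
  atom 10 (O): bond orders sum to 2 → 0 H
  atom 11 (O): bond orders sum to 2 → 0 H
  atom 13 (N): bond orders sum to 3 → 0 H
  atom 16 (O): bond orders sum to 2 → 0 H
  atom 17 (O): bond orders sum to 1 → 1 H
Lipinski HBD = 1.

1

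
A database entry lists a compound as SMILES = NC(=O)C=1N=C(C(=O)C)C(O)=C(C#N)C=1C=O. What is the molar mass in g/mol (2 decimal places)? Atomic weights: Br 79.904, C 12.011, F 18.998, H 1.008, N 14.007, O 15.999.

233.18 g/mol

First, the molecular formula is C10H7N3O4 (counting implicit H from valence).
  C: 10 × 12.011 = 120.110
  H: 7 × 1.008 = 7.056
  N: 3 × 14.007 = 42.021
  O: 4 × 15.999 = 63.996
Sum: 10×12.011 + 7×1.008 + 3×14.007 + 4×15.999 = 233.183 → 233.18 g/mol.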